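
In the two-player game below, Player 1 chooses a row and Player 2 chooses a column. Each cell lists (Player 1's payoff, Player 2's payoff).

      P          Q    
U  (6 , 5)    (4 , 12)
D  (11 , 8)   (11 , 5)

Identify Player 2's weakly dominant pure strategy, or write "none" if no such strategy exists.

none

P fails to dominate Q at U (5<12).
Q fails to dominate P at D (5<8).
No single strategy dominates all the others.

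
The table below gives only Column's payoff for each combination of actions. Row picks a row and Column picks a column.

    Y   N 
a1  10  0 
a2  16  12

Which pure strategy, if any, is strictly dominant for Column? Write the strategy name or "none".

Y

Y vs N: a1: 10>0, a2: 16>12.
Y strictly beats every other strategy against every opponent action, so it is strictly dominant.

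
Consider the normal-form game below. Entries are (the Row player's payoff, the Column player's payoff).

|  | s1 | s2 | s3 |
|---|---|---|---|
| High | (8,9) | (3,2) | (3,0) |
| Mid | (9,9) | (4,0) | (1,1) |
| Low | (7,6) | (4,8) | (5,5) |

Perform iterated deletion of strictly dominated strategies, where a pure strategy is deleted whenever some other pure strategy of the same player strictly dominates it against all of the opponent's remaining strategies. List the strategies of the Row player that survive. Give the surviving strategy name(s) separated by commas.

For the Column player, s1 strictly dominates s3 on the remaining rows (High: 9>0, Mid: 9>1, Low: 6>5); eliminate s3.
Row High is eliminated: Mid beats it against every remaining column (s1: 9>8, s2: 4>3).
Among the remaining strategies, none is strictly dominated by another pure strategy of the same player, so the elimination stops.
Surviving strategies — the Row player: {Mid, Low}; the Column player: {s1, s2}.

Mid, Low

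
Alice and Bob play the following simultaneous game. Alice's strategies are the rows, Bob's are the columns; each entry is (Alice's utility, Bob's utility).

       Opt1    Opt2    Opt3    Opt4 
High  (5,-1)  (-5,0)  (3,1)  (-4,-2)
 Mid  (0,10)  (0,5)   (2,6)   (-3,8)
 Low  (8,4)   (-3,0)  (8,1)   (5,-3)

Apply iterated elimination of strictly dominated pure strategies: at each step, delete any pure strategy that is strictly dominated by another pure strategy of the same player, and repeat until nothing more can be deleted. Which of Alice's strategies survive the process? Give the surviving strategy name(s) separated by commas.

Row High is eliminated: Low beats it against every remaining column (Opt1: 8>5, Opt2: -3>-5, Opt3: 8>3, Opt4: 5>-4).
Column Opt2 is eliminated: Opt1 beats it against every remaining row (Mid: 10>5, Low: 4>0).
For Alice, Low strictly dominates Mid on the remaining columns (Opt1: 8>0, Opt3: 8>2, Opt4: 5>-3); eliminate Mid.
Column Opt3 is eliminated: Opt1 beats it against every remaining row (Low: 4>1).
Column Opt4 is eliminated: Opt1 beats it against every remaining row (Low: 4>-3).
Among the remaining strategies, none is strictly dominated by another pure strategy of the same player, so the elimination stops.
Surviving strategies — Alice: {Low}; Bob: {Opt1}.

Low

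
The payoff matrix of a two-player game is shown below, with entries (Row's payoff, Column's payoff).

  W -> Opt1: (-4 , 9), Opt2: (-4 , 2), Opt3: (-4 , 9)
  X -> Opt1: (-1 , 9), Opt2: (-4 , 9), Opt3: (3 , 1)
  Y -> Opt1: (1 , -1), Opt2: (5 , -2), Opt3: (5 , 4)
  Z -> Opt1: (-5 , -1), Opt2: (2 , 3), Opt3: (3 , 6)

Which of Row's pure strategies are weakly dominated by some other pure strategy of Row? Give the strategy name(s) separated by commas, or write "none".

W, X, Z

W: dominated, since X does at least as well everywhere (Opt1: -1>-4, Opt2: -4=-4, Opt3: 3>-4).
X: dominated, since Y does at least as well everywhere (Opt1: 1>-1, Opt2: 5>-4, Opt3: 5>3).
Nothing dominates Y: W at Opt1 (1>-4); X at Opt1 (1>-1); Z at Opt1 (1>-5).
Z: dominated, since Y does at least as well everywhere (Opt1: 1>-5, Opt2: 5>2, Opt3: 5>3).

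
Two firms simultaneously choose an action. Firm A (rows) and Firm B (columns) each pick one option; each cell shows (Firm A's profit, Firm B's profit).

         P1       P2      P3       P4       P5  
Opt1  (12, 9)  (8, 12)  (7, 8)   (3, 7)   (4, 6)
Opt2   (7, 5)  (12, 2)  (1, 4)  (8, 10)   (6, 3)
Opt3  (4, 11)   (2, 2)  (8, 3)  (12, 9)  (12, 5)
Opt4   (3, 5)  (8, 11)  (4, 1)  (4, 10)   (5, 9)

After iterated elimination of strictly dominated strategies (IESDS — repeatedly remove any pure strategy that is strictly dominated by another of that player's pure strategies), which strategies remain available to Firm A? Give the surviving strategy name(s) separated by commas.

For Firm B, P1 strictly dominates P3 on the remaining rows (Opt1: 9>8, Opt2: 5>4, Opt3: 11>3, Opt4: 5>1); eliminate P3.
Firm A's strategy Opt4 is strictly dominated by Opt2 (P1: 7>3, P2: 12>8, P4: 8>4, P5: 6>5) and is removed.
Column P5 is eliminated: P1 beats it against every remaining row (Opt1: 9>6, Opt2: 5>3, Opt3: 11>5).
Among the remaining strategies, none is strictly dominated by another pure strategy of the same player, so the elimination stops.
Surviving strategies — Firm A: {Opt1, Opt2, Opt3}; Firm B: {P1, P2, P4}.

Opt1, Opt2, Opt3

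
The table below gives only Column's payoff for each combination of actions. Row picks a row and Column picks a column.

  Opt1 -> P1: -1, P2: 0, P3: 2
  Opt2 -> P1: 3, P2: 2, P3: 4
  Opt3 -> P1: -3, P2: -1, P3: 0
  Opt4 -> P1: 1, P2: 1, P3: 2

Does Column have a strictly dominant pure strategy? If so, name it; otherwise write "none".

P3

P3 vs P1: Opt1: 2>-1, Opt2: 4>3, Opt3: 0>-3, Opt4: 2>1.
P3 vs P2: Opt1: 2>0, Opt2: 4>2, Opt3: 0>-1, Opt4: 2>1.
P3 strictly beats every other strategy against every opponent action, so it is strictly dominant.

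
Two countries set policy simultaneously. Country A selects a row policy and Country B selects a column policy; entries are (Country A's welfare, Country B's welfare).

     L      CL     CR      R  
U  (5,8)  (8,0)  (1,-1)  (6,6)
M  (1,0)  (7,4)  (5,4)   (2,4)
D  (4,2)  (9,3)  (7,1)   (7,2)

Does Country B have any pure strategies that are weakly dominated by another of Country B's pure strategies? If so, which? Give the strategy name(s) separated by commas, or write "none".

L: no other strategy beats it everywhere (CL at U (8>0); CR at U (8>-1); R at U (8>6)).
Nothing dominates CL: L at M (4>0); CR at U (0>-1); R at D (3>2).
CR is weakly dominated by CL (U: 0>-1, M: 4=4, D: 3>1).
Nothing dominates R: L at M (4>0); CL at U (6>0); CR at U (6>-1).

CR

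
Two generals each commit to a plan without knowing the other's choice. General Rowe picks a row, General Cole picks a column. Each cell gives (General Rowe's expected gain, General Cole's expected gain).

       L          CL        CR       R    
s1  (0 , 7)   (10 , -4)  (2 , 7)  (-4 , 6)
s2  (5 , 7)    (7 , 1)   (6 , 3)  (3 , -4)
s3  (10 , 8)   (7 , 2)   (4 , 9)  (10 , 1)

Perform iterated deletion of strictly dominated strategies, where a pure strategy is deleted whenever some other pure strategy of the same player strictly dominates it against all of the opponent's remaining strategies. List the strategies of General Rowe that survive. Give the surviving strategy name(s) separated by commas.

s2, s3

Column CL is eliminated: L beats it against every remaining row (s1: 7>-4, s2: 7>1, s3: 8>2).
Row s1 is eliminated: s2 beats it against every remaining column (L: 5>0, CR: 6>2, R: 3>-4).
Column R is eliminated: L beats it against every remaining row (s2: 7>-4, s3: 8>1).
Among the remaining strategies, none is strictly dominated by another pure strategy of the same player, so the elimination stops.
Surviving strategies — General Rowe: {s2, s3}; General Cole: {L, CR}.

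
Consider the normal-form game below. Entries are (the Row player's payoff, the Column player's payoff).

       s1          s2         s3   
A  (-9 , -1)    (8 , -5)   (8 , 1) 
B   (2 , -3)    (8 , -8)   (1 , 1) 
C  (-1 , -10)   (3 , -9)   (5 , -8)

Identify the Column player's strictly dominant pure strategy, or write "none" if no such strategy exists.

s3 vs s1: A: 1>-1, B: 1>-3, C: -8>-10.
s3 vs s2: A: 1>-5, B: 1>-8, C: -8>-9.
s3 strictly beats every other strategy against every opponent action, so it is strictly dominant.

s3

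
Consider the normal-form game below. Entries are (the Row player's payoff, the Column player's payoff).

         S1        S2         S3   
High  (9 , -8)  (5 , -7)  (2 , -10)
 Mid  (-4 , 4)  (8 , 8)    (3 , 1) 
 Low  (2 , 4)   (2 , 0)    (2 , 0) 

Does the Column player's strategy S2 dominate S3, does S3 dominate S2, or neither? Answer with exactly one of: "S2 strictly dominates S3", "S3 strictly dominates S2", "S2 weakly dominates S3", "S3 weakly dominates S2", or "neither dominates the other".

S2 weakly dominates S3

S2's payoffs vs S3's, by the Row player's action — High: -7>-10, Mid: 8>1, Low: 0=0.
S2 is at least as good everywhere and strictly better somewhere (tied only at Low), so S2 weakly but not strictly dominates S3.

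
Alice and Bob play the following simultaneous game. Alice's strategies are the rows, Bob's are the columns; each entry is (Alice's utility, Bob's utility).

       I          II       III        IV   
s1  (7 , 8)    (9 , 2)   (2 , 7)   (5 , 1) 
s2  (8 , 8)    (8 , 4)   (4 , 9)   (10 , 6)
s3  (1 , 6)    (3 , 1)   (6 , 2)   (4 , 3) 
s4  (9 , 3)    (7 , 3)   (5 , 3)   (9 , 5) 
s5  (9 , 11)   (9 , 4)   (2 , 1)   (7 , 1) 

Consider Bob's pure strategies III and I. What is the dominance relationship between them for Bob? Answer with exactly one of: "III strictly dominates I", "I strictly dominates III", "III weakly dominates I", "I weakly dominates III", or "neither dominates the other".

III's payoffs vs I's, by Alice's action — s1: 7<8, s2: 9>8, s3: 2<6, s4: 3=3, s5: 1<11.
III does better at s2 but worse at s1, s3, s5; neither strategy dominates the other.

neither dominates the other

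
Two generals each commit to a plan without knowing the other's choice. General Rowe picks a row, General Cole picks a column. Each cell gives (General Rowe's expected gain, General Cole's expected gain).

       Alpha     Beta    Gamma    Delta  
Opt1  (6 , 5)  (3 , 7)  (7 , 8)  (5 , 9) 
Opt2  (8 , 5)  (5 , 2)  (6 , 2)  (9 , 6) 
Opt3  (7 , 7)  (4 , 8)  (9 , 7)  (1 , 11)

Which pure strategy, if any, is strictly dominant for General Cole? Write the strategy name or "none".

Delta

Delta vs Alpha: Opt1: 9>5, Opt2: 6>5, Opt3: 11>7.
Delta vs Beta: Opt1: 9>7, Opt2: 6>2, Opt3: 11>8.
Delta vs Gamma: Opt1: 9>8, Opt2: 6>2, Opt3: 11>7.
Delta strictly beats every other strategy against every opponent action, so it is strictly dominant.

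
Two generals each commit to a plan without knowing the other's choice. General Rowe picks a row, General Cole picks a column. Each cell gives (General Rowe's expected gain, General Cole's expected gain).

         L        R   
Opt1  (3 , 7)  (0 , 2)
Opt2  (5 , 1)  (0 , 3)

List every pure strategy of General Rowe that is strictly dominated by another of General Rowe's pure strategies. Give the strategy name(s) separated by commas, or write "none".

none

Opt1: no other strategy beats it everywhere (Opt2 at R (0=0)).
Opt2 is not dominated — it holds its own against Opt1 at L (5>3).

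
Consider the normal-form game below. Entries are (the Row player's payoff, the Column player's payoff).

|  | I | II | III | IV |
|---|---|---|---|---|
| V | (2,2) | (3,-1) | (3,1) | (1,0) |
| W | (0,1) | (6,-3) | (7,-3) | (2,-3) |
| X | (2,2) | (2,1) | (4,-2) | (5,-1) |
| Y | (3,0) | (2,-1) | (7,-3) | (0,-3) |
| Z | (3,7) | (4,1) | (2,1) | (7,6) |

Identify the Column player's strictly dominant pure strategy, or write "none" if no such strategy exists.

I

I vs II: V: 2>-1, W: 1>-3, X: 2>1, Y: 0>-1, Z: 7>1.
I vs III: V: 2>1, W: 1>-3, X: 2>-2, Y: 0>-3, Z: 7>1.
I vs IV: V: 2>0, W: 1>-3, X: 2>-1, Y: 0>-3, Z: 7>6.
I strictly beats every other strategy against every opponent action, so it is strictly dominant.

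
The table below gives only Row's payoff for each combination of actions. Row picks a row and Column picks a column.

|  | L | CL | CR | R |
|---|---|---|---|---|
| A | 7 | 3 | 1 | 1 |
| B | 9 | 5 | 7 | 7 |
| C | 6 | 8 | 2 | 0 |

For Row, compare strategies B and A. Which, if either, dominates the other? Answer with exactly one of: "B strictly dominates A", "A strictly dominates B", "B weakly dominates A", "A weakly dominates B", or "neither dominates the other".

B strictly dominates A

B's payoffs vs A's, by Column's action — L: 9>7, CL: 5>3, CR: 7>1, R: 7>1.
B gives a strictly higher payoff against every action of Column, so B strictly dominates A.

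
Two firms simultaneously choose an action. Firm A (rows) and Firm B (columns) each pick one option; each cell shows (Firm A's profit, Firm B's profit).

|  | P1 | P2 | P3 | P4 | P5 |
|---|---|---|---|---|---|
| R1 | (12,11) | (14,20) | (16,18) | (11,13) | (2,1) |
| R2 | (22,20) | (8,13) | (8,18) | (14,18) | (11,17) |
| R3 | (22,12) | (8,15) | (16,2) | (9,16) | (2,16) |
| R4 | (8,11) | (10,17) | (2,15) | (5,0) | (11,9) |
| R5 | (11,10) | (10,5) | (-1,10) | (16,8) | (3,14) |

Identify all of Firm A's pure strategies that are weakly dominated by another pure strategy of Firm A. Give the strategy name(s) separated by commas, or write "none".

R1: no other strategy beats it everywhere (R2 at P2 (14>8); R3 at P2 (14>8); R4 at P1 (12>8); R5 at P1 (12>11)).
R2: no other strategy beats it everywhere (R1 at P1 (22>12); R3 at P4 (14>9); R4 at P1 (22>8); R5 at P1 (22>11)).
R3 is not dominated — it holds its own against R1 at P1 (22>12); R2 at P3 (16>8); R4 at P1 (22>8); R5 at P1 (22>11).
R4 is not dominated — it holds its own against R1 at P5 (11>2); R2 at P2 (10>8); R3 at P2 (10>8); R5 at P3 (2>-1).
R5 is not dominated — it holds its own against R1 at P4 (16>11); R2 at P2 (10>8); R3 at P2 (10>8); R4 at P1 (11>8).

none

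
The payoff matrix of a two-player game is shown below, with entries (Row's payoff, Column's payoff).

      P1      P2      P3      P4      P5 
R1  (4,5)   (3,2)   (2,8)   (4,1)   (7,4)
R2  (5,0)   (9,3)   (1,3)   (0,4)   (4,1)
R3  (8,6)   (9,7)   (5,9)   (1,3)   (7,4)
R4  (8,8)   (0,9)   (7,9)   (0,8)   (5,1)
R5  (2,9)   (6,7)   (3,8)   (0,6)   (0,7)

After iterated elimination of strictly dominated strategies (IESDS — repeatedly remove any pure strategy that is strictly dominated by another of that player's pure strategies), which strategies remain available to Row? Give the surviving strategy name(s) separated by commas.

R1, R2, R3, R4

Row's strategy R5 is strictly dominated by R3 (P1: 8>2, P2: 9>6, P3: 5>3, P4: 1>0, P5: 7>0) and is removed.
Column's strategy P1 is strictly dominated by P3 (R1: 8>5, R2: 3>0, R3: 9>6, R4: 9>8) and is removed.
Column P5 is eliminated: P3 beats it against every remaining row (R1: 8>4, R2: 3>1, R3: 9>4, R4: 9>1).
Among the remaining strategies, none is strictly dominated by another pure strategy of the same player, so the elimination stops.
Surviving strategies — Row: {R1, R2, R3, R4}; Column: {P2, P3, P4}.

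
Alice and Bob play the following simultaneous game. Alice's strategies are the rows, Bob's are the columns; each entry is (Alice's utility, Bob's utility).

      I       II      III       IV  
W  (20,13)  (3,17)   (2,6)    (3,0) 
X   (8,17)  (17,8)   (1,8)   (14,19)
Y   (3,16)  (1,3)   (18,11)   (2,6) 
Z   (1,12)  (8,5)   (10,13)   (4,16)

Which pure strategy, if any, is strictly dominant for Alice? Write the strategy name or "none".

none

W fails to dominate X at II (3<17).
X fails to dominate W at I (8<20).
Y fails to dominate W at I (3<20).
Z fails to dominate W at I (1<20).
No single strategy dominates all the others.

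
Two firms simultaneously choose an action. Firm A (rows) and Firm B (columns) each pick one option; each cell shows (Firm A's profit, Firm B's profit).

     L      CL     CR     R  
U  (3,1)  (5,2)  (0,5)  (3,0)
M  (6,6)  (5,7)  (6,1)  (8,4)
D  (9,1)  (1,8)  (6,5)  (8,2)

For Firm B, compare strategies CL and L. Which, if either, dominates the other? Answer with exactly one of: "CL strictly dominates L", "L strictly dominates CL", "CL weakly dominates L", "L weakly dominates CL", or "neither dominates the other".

Compare CL to L across every action of Firm A: U: 2>1, M: 7>6, D: 8>1.
Every comparison favours CL, so CL strictly dominates L.

CL strictly dominates L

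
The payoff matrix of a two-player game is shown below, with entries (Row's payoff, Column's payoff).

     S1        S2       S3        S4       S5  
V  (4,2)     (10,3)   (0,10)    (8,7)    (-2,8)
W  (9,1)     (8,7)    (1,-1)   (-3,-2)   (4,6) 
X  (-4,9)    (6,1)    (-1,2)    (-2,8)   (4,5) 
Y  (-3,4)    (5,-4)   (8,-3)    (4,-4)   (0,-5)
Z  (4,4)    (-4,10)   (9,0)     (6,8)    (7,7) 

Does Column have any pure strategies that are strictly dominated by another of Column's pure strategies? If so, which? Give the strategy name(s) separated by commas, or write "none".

S1 is not dominated — it holds its own against S2 at X (9>1); S3 at W (1>-1); S4 at W (1>-2); S5 at X (9>5).
Nothing dominates S2: S1 at V (3>2); S3 at W (7>-1); S4 at W (7>-2); S5 at W (7>6).
Nothing dominates S3: S1 at V (10>2); S2 at V (10>3); S4 at V (10>7); S5 at V (10>8).
S4 is not dominated — it holds its own against S1 at V (7>2); S2 at V (7>3); S3 at X (8>2); S5 at X (8>5).
S5: no other strategy beats it everywhere (S1 at V (8>2); S2 at V (8>3); S3 at W (6>-1); S4 at V (8>7)).

none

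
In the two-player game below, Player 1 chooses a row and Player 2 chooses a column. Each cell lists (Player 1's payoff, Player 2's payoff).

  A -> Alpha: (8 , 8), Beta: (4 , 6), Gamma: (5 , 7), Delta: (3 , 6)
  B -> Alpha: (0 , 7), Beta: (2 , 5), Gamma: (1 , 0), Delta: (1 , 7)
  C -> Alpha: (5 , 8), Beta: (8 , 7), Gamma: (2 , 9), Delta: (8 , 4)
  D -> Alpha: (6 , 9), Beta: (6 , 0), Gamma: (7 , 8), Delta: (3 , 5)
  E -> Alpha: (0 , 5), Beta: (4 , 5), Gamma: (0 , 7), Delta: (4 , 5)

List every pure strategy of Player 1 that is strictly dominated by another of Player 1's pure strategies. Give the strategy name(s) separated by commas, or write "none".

Nothing dominates A: B at Alpha (8>0); C at Alpha (8>5); D at Alpha (8>6); E at Alpha (8>0).
B: dominated, since A does at least as well everywhere (Alpha: 8>0, Beta: 4>2, Gamma: 5>1, Delta: 3>1).
C: no other strategy beats it everywhere (A at Beta (8>4); B at Alpha (5>0); D at Beta (8>6); E at Alpha (5>0)).
Nothing dominates D: A at Beta (6>4); B at Alpha (6>0); C at Alpha (6>5); E at Alpha (6>0).
C strictly dominates E — Alpha: 5>0, Beta: 8>4, Gamma: 2>0, Delta: 8>4.

B, E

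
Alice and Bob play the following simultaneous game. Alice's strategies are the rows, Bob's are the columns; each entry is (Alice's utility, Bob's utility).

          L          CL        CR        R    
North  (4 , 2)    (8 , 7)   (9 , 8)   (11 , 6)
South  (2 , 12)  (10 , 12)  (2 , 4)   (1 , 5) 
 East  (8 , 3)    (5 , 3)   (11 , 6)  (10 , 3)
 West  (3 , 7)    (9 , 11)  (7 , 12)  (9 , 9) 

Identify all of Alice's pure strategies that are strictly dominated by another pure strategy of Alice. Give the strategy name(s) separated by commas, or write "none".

North: no other strategy beats it everywhere (South at L (4>2); East at CL (8>5); West at L (4>3)).
South is not dominated — it holds its own against North at CL (10>8); East at CL (10>5); West at CL (10>9).
Nothing dominates East: North at L (8>4); South at L (8>2); West at L (8>3).
West is not dominated — it holds its own against North at CL (9>8); South at L (3>2); East at CL (9>5).

none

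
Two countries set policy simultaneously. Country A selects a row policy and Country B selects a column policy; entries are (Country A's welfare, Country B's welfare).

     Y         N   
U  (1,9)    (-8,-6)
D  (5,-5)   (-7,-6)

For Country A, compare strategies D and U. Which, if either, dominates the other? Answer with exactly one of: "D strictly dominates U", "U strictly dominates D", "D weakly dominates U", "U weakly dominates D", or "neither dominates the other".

D strictly dominates U

Compare D to U across each opponent action: Y: 5>1, N: -7>-8.
D gives a strictly higher payoff against each opponent action, so D strictly dominates U.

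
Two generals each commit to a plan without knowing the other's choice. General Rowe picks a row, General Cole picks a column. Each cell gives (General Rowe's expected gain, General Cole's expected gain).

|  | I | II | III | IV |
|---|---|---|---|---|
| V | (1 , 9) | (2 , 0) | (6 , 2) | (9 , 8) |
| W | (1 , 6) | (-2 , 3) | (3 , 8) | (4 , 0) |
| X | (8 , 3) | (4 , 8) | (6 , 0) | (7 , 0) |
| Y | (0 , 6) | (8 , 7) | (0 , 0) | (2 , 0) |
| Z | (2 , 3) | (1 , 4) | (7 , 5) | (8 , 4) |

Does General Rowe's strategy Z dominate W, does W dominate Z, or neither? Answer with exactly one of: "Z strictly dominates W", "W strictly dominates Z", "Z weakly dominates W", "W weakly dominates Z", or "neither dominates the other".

Z's payoffs vs W's, by General Cole's action — I: 2>1, II: 1>-2, III: 7>3, IV: 8>4.
Every comparison favours Z, so Z strictly dominates W.

Z strictly dominates W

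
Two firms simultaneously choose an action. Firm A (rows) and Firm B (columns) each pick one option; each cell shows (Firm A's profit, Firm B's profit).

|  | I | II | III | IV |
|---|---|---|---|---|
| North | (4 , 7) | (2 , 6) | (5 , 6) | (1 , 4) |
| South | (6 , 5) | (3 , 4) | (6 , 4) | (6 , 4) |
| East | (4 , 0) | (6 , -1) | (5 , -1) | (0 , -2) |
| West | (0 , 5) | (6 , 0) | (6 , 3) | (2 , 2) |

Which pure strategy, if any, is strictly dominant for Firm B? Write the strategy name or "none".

I

I vs II: North: 7>6, South: 5>4, East: 0>-1, West: 5>0.
I vs III: North: 7>6, South: 5>4, East: 0>-1, West: 5>3.
I vs IV: North: 7>4, South: 5>4, East: 0>-2, West: 5>2.
I strictly beats every other strategy against every opponent action, so it is strictly dominant.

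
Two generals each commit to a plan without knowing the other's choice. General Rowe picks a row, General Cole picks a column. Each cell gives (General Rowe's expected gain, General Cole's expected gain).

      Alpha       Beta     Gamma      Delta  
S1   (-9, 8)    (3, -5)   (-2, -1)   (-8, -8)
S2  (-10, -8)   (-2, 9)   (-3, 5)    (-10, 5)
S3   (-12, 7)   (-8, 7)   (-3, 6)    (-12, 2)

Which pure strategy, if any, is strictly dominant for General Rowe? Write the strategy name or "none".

S1

S1 vs S2: Alpha: -9>-10, Beta: 3>-2, Gamma: -2>-3, Delta: -8>-10.
S1 vs S3: Alpha: -9>-12, Beta: 3>-8, Gamma: -2>-3, Delta: -8>-12.
S1 strictly beats every other strategy against every opponent action, so it is strictly dominant.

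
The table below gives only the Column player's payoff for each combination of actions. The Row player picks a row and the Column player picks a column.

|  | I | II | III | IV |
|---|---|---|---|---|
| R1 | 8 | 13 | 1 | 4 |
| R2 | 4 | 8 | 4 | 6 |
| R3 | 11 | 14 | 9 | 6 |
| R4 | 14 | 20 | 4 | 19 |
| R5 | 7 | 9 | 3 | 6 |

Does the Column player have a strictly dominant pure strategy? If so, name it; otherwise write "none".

II vs I: R1: 13>8, R2: 8>4, R3: 14>11, R4: 20>14, R5: 9>7.
II vs III: R1: 13>1, R2: 8>4, R3: 14>9, R4: 20>4, R5: 9>3.
II vs IV: R1: 13>4, R2: 8>6, R3: 14>6, R4: 20>19, R5: 9>6.
II strictly beats every other strategy against every opponent action, so it is strictly dominant.

II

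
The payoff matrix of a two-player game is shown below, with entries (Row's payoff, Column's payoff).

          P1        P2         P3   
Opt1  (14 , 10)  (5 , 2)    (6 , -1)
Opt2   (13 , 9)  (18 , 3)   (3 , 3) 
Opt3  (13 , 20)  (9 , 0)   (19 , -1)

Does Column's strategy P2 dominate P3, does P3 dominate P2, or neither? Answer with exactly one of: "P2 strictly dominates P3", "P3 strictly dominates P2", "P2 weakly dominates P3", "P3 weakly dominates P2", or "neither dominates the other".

P2 weakly dominates P3

Compare P2 to P3 across every action of Row: Opt1: 2>-1, Opt2: 3=3, Opt3: 0>-1.
P2 is at least as good everywhere and strictly better somewhere (tied only at Opt2), so P2 weakly but not strictly dominates P3.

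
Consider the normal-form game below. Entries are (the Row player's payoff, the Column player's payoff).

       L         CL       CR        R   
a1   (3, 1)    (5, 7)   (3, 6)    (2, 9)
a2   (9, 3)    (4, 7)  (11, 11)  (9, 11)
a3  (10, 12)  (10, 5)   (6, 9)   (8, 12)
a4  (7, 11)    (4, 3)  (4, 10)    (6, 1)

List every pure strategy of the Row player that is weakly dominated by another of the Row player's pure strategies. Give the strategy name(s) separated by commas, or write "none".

a3 weakly dominates a1 — L: 10>3, CL: 10>5, CR: 6>3, R: 8>2.
Nothing dominates a2: a1 at L (9>3); a3 at CR (11>6); a4 at L (9>7).
a3 is not dominated — it holds its own against a1 at L (10>3); a2 at L (10>9); a4 at L (10>7).
a4 is weakly dominated by a2 (L: 9>7, CL: 4=4, CR: 11>4, R: 9>6).

a1, a4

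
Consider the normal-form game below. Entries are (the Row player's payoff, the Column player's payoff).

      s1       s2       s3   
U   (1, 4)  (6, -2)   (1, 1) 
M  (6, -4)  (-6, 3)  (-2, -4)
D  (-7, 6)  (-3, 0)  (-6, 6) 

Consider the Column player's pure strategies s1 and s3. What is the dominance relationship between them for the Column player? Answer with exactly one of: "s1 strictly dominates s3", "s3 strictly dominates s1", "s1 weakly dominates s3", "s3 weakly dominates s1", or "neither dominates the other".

s1 weakly dominates s3

Compare s1 to s3 across each opponent action: U: 4>1, M: -4=-4, D: 6=6.
s1 is at least as good everywhere and strictly better somewhere (tied only at M, D), so s1 weakly but not strictly dominates s3.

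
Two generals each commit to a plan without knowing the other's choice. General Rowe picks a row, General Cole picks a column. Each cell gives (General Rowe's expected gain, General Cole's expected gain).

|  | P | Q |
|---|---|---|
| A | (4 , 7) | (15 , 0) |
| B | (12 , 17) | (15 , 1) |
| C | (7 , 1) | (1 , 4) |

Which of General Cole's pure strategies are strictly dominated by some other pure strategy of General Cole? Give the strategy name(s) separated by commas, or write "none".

P is not dominated — it holds its own against Q at A (7>0).
Q: no other strategy beats it everywhere (P at C (4>1)).

none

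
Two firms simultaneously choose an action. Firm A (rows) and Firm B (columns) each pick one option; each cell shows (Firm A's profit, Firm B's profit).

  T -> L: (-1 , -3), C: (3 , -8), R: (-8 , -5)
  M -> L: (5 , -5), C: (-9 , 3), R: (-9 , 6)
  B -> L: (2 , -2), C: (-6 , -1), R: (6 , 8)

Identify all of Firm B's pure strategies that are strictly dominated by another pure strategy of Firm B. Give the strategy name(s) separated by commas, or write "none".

C

Nothing dominates L: C at T (-3>-8); R at T (-3>-5).
R strictly dominates C — T: -5>-8, M: 6>3, B: 8>-1.
R: no other strategy beats it everywhere (L at M (6>-5); C at T (-5>-8)).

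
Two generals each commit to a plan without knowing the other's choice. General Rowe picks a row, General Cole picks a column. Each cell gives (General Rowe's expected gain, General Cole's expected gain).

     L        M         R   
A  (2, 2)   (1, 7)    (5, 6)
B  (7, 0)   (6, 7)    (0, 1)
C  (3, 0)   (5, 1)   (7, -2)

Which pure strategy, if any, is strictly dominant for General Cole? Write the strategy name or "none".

M vs L: A: 7>2, B: 7>0, C: 1>0.
M vs R: A: 7>6, B: 7>1, C: 1>-2.
M strictly beats every other strategy against every opponent action, so it is strictly dominant.

M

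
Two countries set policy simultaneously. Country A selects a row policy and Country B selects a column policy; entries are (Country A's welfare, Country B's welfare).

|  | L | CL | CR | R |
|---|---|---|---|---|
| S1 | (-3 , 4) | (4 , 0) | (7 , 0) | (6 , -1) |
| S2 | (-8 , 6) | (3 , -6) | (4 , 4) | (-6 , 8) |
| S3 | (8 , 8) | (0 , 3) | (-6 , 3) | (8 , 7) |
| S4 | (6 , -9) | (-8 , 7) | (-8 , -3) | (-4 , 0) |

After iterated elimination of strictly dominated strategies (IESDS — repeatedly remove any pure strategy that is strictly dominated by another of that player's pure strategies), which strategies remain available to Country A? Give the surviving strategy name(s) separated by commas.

S3

Row S2 is eliminated: S1 beats it against every remaining column (L: -3>-8, CL: 4>3, CR: 7>4, R: 6>-6).
Country A's strategy S4 is strictly dominated by S3 (L: 8>6, CL: 0>-8, CR: -6>-8, R: 8>-4) and is removed.
Country B's strategy CL is strictly dominated by L (S1: 4>0, S3: 8>3) and is removed.
For Country B, L strictly dominates CR on the remaining rows (S1: 4>0, S3: 8>3); eliminate CR.
Row S1 is eliminated: S3 beats it against every remaining column (L: 8>-3, R: 8>6).
Column R is eliminated: L beats it against every remaining row (S3: 8>7).
Among the remaining strategies, none is strictly dominated by another pure strategy of the same player, so the elimination stops.
Surviving strategies — Country A: {S3}; Country B: {L}.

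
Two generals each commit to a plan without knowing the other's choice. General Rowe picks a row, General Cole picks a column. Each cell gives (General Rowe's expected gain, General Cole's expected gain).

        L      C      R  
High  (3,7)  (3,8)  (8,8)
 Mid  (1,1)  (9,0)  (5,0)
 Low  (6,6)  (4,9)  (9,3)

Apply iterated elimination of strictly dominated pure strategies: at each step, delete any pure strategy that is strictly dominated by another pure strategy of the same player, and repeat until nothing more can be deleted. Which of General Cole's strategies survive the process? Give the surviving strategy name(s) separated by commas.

General Rowe's strategy High is strictly dominated by Low (L: 6>3, C: 4>3, R: 9>8) and is removed.
For General Cole, L strictly dominates R on the remaining rows (Mid: 1>0, Low: 6>3); eliminate R.
Among the remaining strategies, none is strictly dominated by another pure strategy of the same player, so the elimination stops.
Surviving strategies — General Rowe: {Mid, Low}; General Cole: {L, C}.

L, C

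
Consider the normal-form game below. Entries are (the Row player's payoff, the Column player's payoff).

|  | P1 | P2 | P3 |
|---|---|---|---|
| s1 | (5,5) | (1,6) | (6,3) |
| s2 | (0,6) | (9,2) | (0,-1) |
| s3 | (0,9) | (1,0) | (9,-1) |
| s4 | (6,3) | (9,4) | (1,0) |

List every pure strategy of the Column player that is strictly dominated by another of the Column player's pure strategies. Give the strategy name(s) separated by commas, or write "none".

P3

Nothing dominates P1: P2 at s2 (6>2); P3 at s1 (5>3).
P2 is not dominated — it holds its own against P1 at s1 (6>5); P3 at s1 (6>3).
P1 strictly dominates P3 — s1: 5>3, s2: 6>-1, s3: 9>-1, s4: 3>0.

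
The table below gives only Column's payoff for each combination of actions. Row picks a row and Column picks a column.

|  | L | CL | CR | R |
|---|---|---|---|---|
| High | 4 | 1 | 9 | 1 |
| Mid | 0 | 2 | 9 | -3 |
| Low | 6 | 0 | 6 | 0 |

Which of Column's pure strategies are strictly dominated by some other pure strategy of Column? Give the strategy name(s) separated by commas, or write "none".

CL, R

L: no other strategy beats it everywhere (CL at High (4>1); CR at Low (6=6); R at High (4>1)).
CL: dominated, since CR does at least as well everywhere (High: 9>1, Mid: 9>2, Low: 6>0).
CR: no other strategy beats it everywhere (L at High (9>4); CL at High (9>1); R at High (9>1)).
R is strictly dominated by L (High: 4>1, Mid: 0>-3, Low: 6>0).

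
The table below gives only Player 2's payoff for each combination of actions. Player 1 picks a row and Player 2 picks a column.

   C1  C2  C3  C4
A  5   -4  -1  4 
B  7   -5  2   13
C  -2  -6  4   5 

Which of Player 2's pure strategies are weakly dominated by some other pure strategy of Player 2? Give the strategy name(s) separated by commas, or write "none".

C1: no other strategy beats it everywhere (C2 at A (5>-4); C3 at A (5>-1); C4 at A (5>4)).
C2 is weakly dominated by C1 (A: 5>-4, B: 7>-5, C: -2>-6).
C3: dominated, since C4 does at least as well everywhere (A: 4>-1, B: 13>2, C: 5>4).
Nothing dominates C4: C1 at B (13>7); C2 at A (4>-4); C3 at A (4>-1).

C2, C3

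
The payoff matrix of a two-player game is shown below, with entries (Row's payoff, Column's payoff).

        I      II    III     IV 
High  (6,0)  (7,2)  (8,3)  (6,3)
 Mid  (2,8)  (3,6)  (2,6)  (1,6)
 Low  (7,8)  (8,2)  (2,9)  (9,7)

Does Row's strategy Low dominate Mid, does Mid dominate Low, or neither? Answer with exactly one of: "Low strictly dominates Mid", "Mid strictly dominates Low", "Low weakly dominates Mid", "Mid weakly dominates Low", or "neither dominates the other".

Compare Low to Mid across each choice by Column: I: 7>2, II: 8>3, III: 2=2, IV: 9>1.
Low is at least as good everywhere and strictly better somewhere (tied only at III), so Low weakly but not strictly dominates Mid.

Low weakly dominates Mid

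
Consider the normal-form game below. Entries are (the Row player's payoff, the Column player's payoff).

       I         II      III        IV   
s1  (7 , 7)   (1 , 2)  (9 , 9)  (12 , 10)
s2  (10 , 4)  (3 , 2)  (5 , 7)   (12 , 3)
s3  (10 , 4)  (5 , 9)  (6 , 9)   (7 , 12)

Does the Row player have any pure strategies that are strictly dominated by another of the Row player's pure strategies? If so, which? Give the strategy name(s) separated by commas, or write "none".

s1: no other strategy beats it everywhere (s2 at III (9>5); s3 at III (9>6)).
s2 is not dominated — it holds its own against s1 at I (10>7); s3 at I (10=10).
s3 is not dominated — it holds its own against s1 at I (10>7); s2 at I (10=10).

none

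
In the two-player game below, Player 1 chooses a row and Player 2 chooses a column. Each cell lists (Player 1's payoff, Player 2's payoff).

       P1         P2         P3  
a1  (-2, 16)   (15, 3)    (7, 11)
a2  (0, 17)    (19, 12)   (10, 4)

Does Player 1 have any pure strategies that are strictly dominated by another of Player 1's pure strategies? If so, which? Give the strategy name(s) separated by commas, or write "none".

a1

a1: dominated, since a2 does at least as well everywhere (P1: 0>-2, P2: 19>15, P3: 10>7).
a2: no other strategy beats it everywhere (a1 at P1 (0>-2)).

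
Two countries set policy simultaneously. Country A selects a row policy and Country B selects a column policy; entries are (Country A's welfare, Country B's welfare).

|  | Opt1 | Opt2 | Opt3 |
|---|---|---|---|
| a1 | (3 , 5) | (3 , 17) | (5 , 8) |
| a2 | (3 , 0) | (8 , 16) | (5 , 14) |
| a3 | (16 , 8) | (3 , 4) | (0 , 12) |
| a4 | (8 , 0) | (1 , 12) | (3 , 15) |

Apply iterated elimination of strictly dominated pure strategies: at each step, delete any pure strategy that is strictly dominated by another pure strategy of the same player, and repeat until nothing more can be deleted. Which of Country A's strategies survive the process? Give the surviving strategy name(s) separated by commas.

a2

For Country B, Opt3 strictly dominates Opt1 on the remaining rows (a1: 8>5, a2: 14>0, a3: 12>8, a4: 15>0); eliminate Opt1.
Country A's strategy a3 is strictly dominated by a2 (Opt2: 8>3, Opt3: 5>0) and is removed.
Row a4 is eliminated: a1 beats it against every remaining column (Opt2: 3>1, Opt3: 5>3).
Column Opt3 is eliminated: Opt2 beats it against every remaining row (a1: 17>8, a2: 16>14).
Row a1 is eliminated: a2 beats it against every remaining column (Opt2: 8>3).
Among the remaining strategies, none is strictly dominated by another pure strategy of the same player, so the elimination stops.
Surviving strategies — Country A: {a2}; Country B: {Opt2}.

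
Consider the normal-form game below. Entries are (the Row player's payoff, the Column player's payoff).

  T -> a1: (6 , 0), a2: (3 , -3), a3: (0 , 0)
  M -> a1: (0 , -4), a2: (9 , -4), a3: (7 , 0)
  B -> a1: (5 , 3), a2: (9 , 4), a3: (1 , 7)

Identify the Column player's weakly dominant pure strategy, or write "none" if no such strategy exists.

a3

a3 vs a1: T: 0=0, M: 0>-4, B: 7>3.
a3 vs a2: T: 0>-3, M: 0>-4, B: 7>4.
a3 is at least as good as every other strategy against every opponent action, so it is weakly dominant.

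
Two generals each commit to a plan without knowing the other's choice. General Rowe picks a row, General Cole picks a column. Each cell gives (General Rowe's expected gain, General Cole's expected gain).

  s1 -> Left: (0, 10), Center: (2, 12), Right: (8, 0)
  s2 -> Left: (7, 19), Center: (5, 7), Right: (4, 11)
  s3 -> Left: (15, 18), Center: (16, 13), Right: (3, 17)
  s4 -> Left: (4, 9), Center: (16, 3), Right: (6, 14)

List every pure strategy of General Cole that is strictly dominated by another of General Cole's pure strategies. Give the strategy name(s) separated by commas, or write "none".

none

Left: no other strategy beats it everywhere (Center at s2 (19>7); Right at s1 (10>0)).
Nothing dominates Center: Left at s1 (12>10); Right at s1 (12>0).
Nothing dominates Right: Left at s4 (14>9); Center at s2 (11>7).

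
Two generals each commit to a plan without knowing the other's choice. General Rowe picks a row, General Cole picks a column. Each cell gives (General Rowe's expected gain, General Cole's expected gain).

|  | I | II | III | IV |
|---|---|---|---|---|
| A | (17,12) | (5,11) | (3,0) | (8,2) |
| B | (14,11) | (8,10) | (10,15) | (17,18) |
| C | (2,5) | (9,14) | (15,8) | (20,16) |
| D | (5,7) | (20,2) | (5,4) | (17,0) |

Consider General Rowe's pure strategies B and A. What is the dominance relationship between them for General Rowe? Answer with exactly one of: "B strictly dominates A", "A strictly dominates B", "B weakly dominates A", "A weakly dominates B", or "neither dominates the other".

neither dominates the other

B's payoffs vs A's, by General Cole's action — I: 14<17, II: 8>5, III: 10>3, IV: 17>8.
B does better at II, III, IV but worse at I; neither strategy dominates the other.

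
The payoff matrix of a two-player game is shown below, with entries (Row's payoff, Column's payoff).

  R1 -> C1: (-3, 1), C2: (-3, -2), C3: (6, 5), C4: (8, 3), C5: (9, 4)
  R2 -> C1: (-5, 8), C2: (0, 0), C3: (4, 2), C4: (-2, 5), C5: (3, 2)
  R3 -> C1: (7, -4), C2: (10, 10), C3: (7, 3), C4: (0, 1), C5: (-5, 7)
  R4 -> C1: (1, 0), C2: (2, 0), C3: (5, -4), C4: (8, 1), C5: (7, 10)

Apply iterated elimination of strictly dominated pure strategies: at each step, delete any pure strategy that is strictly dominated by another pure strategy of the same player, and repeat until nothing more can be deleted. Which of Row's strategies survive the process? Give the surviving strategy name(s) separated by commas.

R1, R3, R4

Row's strategy R2 is strictly dominated by R4 (C1: 1>-5, C2: 2>0, C3: 5>4, C4: 8>-2, C5: 7>3) and is removed.
Column C1 is eliminated: C4 beats it against every remaining row (R1: 3>1, R3: 1>-4, R4: 1>0).
Column C4 is eliminated: C5 beats it against every remaining row (R1: 4>3, R3: 7>1, R4: 10>1).
Among the remaining strategies, none is strictly dominated by another pure strategy of the same player, so the elimination stops.
Surviving strategies — Row: {R1, R3, R4}; Column: {C2, C3, C5}.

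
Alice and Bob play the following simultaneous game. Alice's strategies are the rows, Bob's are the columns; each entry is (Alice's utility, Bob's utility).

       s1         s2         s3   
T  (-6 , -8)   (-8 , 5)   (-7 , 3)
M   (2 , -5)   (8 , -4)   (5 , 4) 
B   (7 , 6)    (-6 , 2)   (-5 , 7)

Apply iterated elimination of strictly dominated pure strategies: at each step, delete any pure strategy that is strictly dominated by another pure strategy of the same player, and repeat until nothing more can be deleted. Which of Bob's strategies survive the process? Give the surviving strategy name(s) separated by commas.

s3

Row T is eliminated: M beats it against every remaining column (s1: 2>-6, s2: 8>-8, s3: 5>-7).
Bob's strategy s1 is strictly dominated by s3 (M: 4>-5, B: 7>6) and is removed.
For Alice, M strictly dominates B on the remaining columns (s2: 8>-6, s3: 5>-5); eliminate B.
Bob's strategy s2 is strictly dominated by s3 (M: 4>-4) and is removed.
Among the remaining strategies, none is strictly dominated by another pure strategy of the same player, so the elimination stops.
Surviving strategies — Alice: {M}; Bob: {s3}.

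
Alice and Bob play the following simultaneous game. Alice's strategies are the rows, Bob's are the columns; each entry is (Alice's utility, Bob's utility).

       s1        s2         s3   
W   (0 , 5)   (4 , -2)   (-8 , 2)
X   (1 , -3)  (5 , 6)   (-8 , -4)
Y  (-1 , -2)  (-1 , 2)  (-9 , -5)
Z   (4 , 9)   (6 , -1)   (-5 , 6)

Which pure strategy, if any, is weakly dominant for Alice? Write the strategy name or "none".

Z

Z vs W: s1: 4>0, s2: 6>4, s3: -5>-8.
Z vs X: s1: 4>1, s2: 6>5, s3: -5>-8.
Z vs Y: s1: 4>-1, s2: 6>-1, s3: -5>-9.
Z is at least as good as every other strategy against every opponent action, so it is weakly dominant.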